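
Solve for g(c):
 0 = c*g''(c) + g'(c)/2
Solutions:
 g(c) = C1 + C2*sqrt(c)


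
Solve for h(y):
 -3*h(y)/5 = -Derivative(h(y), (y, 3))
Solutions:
 h(y) = C3*exp(3^(1/3)*5^(2/3)*y/5) + (C1*sin(3^(5/6)*5^(2/3)*y/10) + C2*cos(3^(5/6)*5^(2/3)*y/10))*exp(-3^(1/3)*5^(2/3)*y/10)


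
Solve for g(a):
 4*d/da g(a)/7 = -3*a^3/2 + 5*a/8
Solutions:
 g(a) = C1 - 21*a^4/32 + 35*a^2/64


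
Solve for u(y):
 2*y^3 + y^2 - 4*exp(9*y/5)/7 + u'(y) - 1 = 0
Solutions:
 u(y) = C1 - y^4/2 - y^3/3 + y + 20*exp(9*y/5)/63


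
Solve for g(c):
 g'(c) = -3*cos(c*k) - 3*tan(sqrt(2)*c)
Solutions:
 g(c) = C1 - 3*Piecewise((sin(c*k)/k, Ne(k, 0)), (c, True)) + 3*sqrt(2)*log(cos(sqrt(2)*c))/2


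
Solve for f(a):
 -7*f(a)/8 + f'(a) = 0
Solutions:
 f(a) = C1*exp(7*a/8)


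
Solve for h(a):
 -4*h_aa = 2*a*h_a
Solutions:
 h(a) = C1 + C2*erf(a/2)


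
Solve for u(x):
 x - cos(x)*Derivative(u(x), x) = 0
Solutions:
 u(x) = C1 + Integral(x/cos(x), x)


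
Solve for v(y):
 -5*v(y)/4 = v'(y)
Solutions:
 v(y) = C1*exp(-5*y/4)


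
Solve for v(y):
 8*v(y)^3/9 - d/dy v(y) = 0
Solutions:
 v(y) = -3*sqrt(2)*sqrt(-1/(C1 + 8*y))/2
 v(y) = 3*sqrt(2)*sqrt(-1/(C1 + 8*y))/2


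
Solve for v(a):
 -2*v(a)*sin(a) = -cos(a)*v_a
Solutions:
 v(a) = C1/cos(a)^2


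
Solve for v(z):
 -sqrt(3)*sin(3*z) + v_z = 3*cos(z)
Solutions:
 v(z) = C1 + 3*sin(z) - sqrt(3)*cos(3*z)/3


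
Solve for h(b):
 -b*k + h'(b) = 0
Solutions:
 h(b) = C1 + b^2*k/2


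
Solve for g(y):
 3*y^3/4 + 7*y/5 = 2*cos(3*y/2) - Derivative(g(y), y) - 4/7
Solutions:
 g(y) = C1 - 3*y^4/16 - 7*y^2/10 - 4*y/7 + 4*sin(3*y/2)/3


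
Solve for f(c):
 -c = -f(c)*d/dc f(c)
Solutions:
 f(c) = -sqrt(C1 + c^2)
 f(c) = sqrt(C1 + c^2)


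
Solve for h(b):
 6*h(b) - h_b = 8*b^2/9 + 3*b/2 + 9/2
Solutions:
 h(b) = C1*exp(6*b) + 4*b^2/27 + 97*b/324 + 1555/1944


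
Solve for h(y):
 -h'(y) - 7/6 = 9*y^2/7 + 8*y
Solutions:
 h(y) = C1 - 3*y^3/7 - 4*y^2 - 7*y/6


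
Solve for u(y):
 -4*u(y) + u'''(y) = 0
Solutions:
 u(y) = C3*exp(2^(2/3)*y) + (C1*sin(2^(2/3)*sqrt(3)*y/2) + C2*cos(2^(2/3)*sqrt(3)*y/2))*exp(-2^(2/3)*y/2)


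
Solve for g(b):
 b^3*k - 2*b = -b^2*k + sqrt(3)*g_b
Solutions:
 g(b) = C1 + sqrt(3)*b^4*k/12 + sqrt(3)*b^3*k/9 - sqrt(3)*b^2/3


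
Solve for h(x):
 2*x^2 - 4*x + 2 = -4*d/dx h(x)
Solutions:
 h(x) = C1 - x^3/6 + x^2/2 - x/2


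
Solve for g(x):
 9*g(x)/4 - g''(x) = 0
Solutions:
 g(x) = C1*exp(-3*x/2) + C2*exp(3*x/2)


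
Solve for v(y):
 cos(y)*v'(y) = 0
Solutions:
 v(y) = C1


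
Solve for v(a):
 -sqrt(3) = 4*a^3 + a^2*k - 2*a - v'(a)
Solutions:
 v(a) = C1 + a^4 + a^3*k/3 - a^2 + sqrt(3)*a


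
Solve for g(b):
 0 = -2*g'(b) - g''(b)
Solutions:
 g(b) = C1 + C2*exp(-2*b)


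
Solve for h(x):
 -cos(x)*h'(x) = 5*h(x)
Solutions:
 h(x) = C1*sqrt(sin(x) - 1)*(sin(x)^2 - 2*sin(x) + 1)/(sqrt(sin(x) + 1)*(sin(x)^2 + 2*sin(x) + 1))


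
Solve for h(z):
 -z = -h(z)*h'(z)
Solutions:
 h(z) = -sqrt(C1 + z^2)
 h(z) = sqrt(C1 + z^2)


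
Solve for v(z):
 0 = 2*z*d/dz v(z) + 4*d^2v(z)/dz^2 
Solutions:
 v(z) = C1 + C2*erf(z/2)


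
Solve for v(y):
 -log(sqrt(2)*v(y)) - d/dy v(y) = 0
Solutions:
 2*Integral(1/(2*log(_y) + log(2)), (_y, v(y))) = C1 - y


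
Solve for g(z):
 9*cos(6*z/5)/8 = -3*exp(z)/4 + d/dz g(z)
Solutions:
 g(z) = C1 + 3*exp(z)/4 + 15*sin(6*z/5)/16


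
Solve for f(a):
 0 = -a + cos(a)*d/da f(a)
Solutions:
 f(a) = C1 + Integral(a/cos(a), a)


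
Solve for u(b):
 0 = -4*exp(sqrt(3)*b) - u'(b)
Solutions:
 u(b) = C1 - 4*sqrt(3)*exp(sqrt(3)*b)/3


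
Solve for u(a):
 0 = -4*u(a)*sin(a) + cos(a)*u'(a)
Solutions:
 u(a) = C1/cos(a)^4


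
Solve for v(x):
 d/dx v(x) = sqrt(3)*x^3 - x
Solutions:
 v(x) = C1 + sqrt(3)*x^4/4 - x^2/2


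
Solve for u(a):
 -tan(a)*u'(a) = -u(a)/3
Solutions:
 u(a) = C1*sin(a)^(1/3)


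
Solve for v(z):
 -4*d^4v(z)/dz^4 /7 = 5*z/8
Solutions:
 v(z) = C1 + C2*z + C3*z^2 + C4*z^3 - 7*z^5/768


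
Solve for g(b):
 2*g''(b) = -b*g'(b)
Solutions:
 g(b) = C1 + C2*erf(b/2)


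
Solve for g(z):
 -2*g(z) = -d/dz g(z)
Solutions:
 g(z) = C1*exp(2*z)


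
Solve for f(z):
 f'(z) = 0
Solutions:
 f(z) = C1


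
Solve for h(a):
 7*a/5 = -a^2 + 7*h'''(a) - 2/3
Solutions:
 h(a) = C1 + C2*a + C3*a^2 + a^5/420 + a^4/120 + a^3/63


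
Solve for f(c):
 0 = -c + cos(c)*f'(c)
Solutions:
 f(c) = C1 + Integral(c/cos(c), c)


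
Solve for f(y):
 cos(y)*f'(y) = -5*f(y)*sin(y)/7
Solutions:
 f(y) = C1*cos(y)^(5/7)


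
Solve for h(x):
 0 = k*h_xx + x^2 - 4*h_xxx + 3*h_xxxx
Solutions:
 h(x) = C1 + C2*x + C3*exp(x*(2 - sqrt(4 - 3*k))/3) + C4*exp(x*(sqrt(4 - 3*k) + 2)/3) - x^4/(12*k) - 4*x^3/(3*k^2) + x^2*(3 - 16/k)/k^2


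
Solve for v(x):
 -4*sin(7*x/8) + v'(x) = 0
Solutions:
 v(x) = C1 - 32*cos(7*x/8)/7


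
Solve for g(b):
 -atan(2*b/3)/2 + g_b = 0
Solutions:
 g(b) = C1 + b*atan(2*b/3)/2 - 3*log(4*b^2 + 9)/8


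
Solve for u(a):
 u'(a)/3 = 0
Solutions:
 u(a) = C1


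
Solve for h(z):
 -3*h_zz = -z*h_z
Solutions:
 h(z) = C1 + C2*erfi(sqrt(6)*z/6)


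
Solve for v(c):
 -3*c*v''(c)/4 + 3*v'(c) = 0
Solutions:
 v(c) = C1 + C2*c^5


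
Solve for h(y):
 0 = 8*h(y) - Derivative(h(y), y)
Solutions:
 h(y) = C1*exp(8*y)


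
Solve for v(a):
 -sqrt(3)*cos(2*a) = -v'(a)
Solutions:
 v(a) = C1 + sqrt(3)*sin(2*a)/2


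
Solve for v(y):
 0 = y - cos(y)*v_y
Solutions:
 v(y) = C1 + Integral(y/cos(y), y)


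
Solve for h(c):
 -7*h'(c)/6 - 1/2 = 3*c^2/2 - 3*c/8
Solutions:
 h(c) = C1 - 3*c^3/7 + 9*c^2/56 - 3*c/7


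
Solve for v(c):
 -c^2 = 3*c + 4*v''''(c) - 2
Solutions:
 v(c) = C1 + C2*c + C3*c^2 + C4*c^3 - c^6/1440 - c^5/160 + c^4/48


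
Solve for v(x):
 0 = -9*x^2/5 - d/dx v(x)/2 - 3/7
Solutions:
 v(x) = C1 - 6*x^3/5 - 6*x/7


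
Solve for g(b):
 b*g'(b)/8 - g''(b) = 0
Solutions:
 g(b) = C1 + C2*erfi(b/4)


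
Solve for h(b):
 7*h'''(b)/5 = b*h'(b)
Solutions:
 h(b) = C1 + Integral(C2*airyai(5^(1/3)*7^(2/3)*b/7) + C3*airybi(5^(1/3)*7^(2/3)*b/7), b)


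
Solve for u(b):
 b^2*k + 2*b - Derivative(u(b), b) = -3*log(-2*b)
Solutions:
 u(b) = C1 + b^3*k/3 + b^2 + 3*b*log(-b) + 3*b*(-1 + log(2))


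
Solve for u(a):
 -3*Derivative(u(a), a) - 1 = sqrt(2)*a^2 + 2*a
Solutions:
 u(a) = C1 - sqrt(2)*a^3/9 - a^2/3 - a/3


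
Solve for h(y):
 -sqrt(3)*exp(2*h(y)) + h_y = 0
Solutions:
 h(y) = log(-sqrt(-1/(C1 + sqrt(3)*y))) - log(2)/2
 h(y) = log(-1/(C1 + sqrt(3)*y))/2 - log(2)/2


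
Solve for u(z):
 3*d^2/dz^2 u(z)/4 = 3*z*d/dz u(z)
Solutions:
 u(z) = C1 + C2*erfi(sqrt(2)*z)


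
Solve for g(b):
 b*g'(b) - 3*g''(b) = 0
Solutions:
 g(b) = C1 + C2*erfi(sqrt(6)*b/6)


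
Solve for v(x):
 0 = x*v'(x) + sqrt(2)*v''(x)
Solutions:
 v(x) = C1 + C2*erf(2^(1/4)*x/2)


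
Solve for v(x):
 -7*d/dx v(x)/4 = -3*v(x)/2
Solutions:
 v(x) = C1*exp(6*x/7)


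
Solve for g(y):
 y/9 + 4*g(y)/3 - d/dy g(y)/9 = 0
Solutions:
 g(y) = C1*exp(12*y) - y/12 - 1/144


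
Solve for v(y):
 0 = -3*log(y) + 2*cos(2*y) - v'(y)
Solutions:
 v(y) = C1 - 3*y*log(y) + 3*y + sin(2*y)


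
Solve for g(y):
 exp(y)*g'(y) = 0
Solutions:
 g(y) = C1


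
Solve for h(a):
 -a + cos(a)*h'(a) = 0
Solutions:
 h(a) = C1 + Integral(a/cos(a), a)


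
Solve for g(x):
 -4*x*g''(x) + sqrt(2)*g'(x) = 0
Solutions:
 g(x) = C1 + C2*x^(sqrt(2)/4 + 1)


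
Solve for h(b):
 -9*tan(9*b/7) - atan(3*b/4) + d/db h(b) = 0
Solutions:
 h(b) = C1 + b*atan(3*b/4) - 2*log(9*b^2 + 16)/3 - 7*log(cos(9*b/7))


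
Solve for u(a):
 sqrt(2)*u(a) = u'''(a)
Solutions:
 u(a) = C3*exp(2^(1/6)*a) + (C1*sin(2^(1/6)*sqrt(3)*a/2) + C2*cos(2^(1/6)*sqrt(3)*a/2))*exp(-2^(1/6)*a/2)


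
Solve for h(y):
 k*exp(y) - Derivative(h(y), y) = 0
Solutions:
 h(y) = C1 + k*exp(y)


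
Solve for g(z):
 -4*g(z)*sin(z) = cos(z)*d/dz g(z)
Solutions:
 g(z) = C1*cos(z)^4


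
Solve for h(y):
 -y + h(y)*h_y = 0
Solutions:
 h(y) = -sqrt(C1 + y^2)
 h(y) = sqrt(C1 + y^2)


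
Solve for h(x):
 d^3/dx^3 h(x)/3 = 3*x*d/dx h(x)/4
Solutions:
 h(x) = C1 + Integral(C2*airyai(2^(1/3)*3^(2/3)*x/2) + C3*airybi(2^(1/3)*3^(2/3)*x/2), x)


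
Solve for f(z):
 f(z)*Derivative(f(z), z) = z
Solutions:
 f(z) = -sqrt(C1 + z^2)
 f(z) = sqrt(C1 + z^2)


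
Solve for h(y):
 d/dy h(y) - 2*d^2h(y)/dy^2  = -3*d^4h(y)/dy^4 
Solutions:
 h(y) = C1 + C4*exp(-y) + (C2*sin(sqrt(3)*y/6) + C3*cos(sqrt(3)*y/6))*exp(y/2)


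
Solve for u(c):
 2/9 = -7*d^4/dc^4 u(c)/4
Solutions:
 u(c) = C1 + C2*c + C3*c^2 + C4*c^3 - c^4/189


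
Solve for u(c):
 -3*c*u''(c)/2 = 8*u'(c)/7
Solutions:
 u(c) = C1 + C2*c^(5/21)


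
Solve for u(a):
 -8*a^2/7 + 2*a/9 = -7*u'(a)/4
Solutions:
 u(a) = C1 + 32*a^3/147 - 4*a^2/63


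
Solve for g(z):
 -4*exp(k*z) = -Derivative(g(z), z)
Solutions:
 g(z) = C1 + 4*exp(k*z)/k


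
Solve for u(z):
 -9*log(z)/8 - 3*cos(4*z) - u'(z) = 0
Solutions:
 u(z) = C1 - 9*z*log(z)/8 + 9*z/8 - 3*sin(4*z)/4


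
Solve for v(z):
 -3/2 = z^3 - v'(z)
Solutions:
 v(z) = C1 + z^4/4 + 3*z/2


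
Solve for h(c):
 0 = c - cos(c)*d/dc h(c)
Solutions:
 h(c) = C1 + Integral(c/cos(c), c)


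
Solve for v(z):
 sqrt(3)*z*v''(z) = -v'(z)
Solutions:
 v(z) = C1 + C2*z^(1 - sqrt(3)/3)


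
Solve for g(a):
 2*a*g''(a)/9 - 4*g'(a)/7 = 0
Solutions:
 g(a) = C1 + C2*a^(25/7)


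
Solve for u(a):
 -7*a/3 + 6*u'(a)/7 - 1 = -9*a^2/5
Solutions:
 u(a) = C1 - 7*a^3/10 + 49*a^2/36 + 7*a/6


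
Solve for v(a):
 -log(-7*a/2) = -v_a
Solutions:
 v(a) = C1 + a*log(-a) + a*(-1 - log(2) + log(7))


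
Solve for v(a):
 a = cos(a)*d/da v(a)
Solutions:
 v(a) = C1 + Integral(a/cos(a), a)


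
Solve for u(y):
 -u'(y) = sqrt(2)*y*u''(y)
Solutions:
 u(y) = C1 + C2*y^(1 - sqrt(2)/2)


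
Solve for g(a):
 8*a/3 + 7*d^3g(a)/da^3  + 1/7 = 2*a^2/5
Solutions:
 g(a) = C1 + C2*a + C3*a^2 + a^5/1050 - a^4/63 - a^3/294


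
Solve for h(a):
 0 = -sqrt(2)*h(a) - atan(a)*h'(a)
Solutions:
 h(a) = C1*exp(-sqrt(2)*Integral(1/atan(a), a))


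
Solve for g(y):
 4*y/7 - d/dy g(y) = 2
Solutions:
 g(y) = C1 + 2*y^2/7 - 2*y


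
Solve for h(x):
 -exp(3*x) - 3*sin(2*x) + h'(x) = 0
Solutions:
 h(x) = C1 + exp(3*x)/3 - 3*cos(2*x)/2


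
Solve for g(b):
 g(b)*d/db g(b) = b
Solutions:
 g(b) = -sqrt(C1 + b^2)
 g(b) = sqrt(C1 + b^2)


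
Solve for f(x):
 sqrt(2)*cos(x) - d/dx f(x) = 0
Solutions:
 f(x) = C1 + sqrt(2)*sin(x)


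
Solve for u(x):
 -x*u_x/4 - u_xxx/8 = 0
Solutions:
 u(x) = C1 + Integral(C2*airyai(-2^(1/3)*x) + C3*airybi(-2^(1/3)*x), x)


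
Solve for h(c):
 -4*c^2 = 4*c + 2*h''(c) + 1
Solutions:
 h(c) = C1 + C2*c - c^4/6 - c^3/3 - c^2/4


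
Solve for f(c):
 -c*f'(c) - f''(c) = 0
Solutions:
 f(c) = C1 + C2*erf(sqrt(2)*c/2)


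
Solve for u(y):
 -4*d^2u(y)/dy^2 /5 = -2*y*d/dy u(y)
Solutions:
 u(y) = C1 + C2*erfi(sqrt(5)*y/2)


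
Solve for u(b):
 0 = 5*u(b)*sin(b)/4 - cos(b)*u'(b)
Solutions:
 u(b) = C1/cos(b)^(5/4)


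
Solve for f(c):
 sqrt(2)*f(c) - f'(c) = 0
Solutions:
 f(c) = C1*exp(sqrt(2)*c)


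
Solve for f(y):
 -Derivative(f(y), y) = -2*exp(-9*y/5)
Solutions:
 f(y) = C1 - 10*exp(-9*y/5)/9


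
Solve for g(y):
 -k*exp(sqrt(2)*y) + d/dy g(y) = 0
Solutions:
 g(y) = C1 + sqrt(2)*k*exp(sqrt(2)*y)/2


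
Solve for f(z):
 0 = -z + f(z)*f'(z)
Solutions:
 f(z) = -sqrt(C1 + z^2)
 f(z) = sqrt(C1 + z^2)


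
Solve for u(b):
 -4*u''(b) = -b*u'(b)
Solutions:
 u(b) = C1 + C2*erfi(sqrt(2)*b/4)


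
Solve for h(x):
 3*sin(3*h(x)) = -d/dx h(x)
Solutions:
 h(x) = -acos((-C1 - exp(18*x))/(C1 - exp(18*x)))/3 + 2*pi/3
 h(x) = acos((-C1 - exp(18*x))/(C1 - exp(18*x)))/3


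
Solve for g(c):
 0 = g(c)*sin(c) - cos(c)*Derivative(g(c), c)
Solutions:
 g(c) = C1/cos(c)


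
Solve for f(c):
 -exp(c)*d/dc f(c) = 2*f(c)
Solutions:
 f(c) = C1*exp(2*exp(-c))


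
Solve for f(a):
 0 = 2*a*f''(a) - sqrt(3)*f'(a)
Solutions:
 f(a) = C1 + C2*a^(sqrt(3)/2 + 1)


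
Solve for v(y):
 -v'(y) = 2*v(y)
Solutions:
 v(y) = C1*exp(-2*y)


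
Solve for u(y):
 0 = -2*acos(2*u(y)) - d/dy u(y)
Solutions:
 Integral(1/acos(2*_y), (_y, u(y))) = C1 - 2*y


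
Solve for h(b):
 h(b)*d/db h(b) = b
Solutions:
 h(b) = -sqrt(C1 + b^2)
 h(b) = sqrt(C1 + b^2)


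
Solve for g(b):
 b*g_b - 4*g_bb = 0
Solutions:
 g(b) = C1 + C2*erfi(sqrt(2)*b/4)


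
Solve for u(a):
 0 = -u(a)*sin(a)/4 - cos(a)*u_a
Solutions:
 u(a) = C1*cos(a)^(1/4)


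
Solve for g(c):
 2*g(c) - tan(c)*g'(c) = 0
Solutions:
 g(c) = C1*sin(c)^2


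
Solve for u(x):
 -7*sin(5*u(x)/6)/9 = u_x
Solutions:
 7*x/9 + 3*log(cos(5*u(x)/6) - 1)/5 - 3*log(cos(5*u(x)/6) + 1)/5 = C1


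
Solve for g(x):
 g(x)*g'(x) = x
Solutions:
 g(x) = -sqrt(C1 + x^2)
 g(x) = sqrt(C1 + x^2)


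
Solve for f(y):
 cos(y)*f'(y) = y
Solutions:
 f(y) = C1 + Integral(y/cos(y), y)


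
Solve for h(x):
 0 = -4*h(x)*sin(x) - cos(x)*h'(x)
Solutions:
 h(x) = C1*cos(x)^4


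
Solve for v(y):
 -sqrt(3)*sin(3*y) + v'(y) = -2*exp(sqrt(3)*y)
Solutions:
 v(y) = C1 - 2*sqrt(3)*exp(sqrt(3)*y)/3 - sqrt(3)*cos(3*y)/3


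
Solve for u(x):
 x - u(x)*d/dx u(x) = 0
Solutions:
 u(x) = -sqrt(C1 + x^2)
 u(x) = sqrt(C1 + x^2)


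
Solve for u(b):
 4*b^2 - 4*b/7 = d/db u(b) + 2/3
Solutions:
 u(b) = C1 + 4*b^3/3 - 2*b^2/7 - 2*b/3


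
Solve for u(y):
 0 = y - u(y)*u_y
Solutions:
 u(y) = -sqrt(C1 + y^2)
 u(y) = sqrt(C1 + y^2)


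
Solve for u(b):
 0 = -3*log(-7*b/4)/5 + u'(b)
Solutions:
 u(b) = C1 + 3*b*log(-b)/5 + 3*b*(-2*log(2) - 1 + log(7))/5


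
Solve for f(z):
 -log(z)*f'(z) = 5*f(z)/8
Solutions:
 f(z) = C1*exp(-5*li(z)/8)


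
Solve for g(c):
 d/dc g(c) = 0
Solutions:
 g(c) = C1


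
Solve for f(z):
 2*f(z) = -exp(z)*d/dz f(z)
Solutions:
 f(z) = C1*exp(2*exp(-z))


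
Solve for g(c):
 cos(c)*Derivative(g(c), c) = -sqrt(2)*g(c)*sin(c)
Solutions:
 g(c) = C1*cos(c)^(sqrt(2))


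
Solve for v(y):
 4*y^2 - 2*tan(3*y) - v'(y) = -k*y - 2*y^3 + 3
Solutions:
 v(y) = C1 + k*y^2/2 + y^4/2 + 4*y^3/3 - 3*y + 2*log(cos(3*y))/3


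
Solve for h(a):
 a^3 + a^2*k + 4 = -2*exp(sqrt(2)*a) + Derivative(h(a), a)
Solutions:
 h(a) = C1 + a^4/4 + a^3*k/3 + 4*a + sqrt(2)*exp(sqrt(2)*a)


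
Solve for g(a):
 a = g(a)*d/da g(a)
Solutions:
 g(a) = -sqrt(C1 + a^2)
 g(a) = sqrt(C1 + a^2)


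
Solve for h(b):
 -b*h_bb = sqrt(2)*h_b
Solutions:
 h(b) = C1 + C2*b^(1 - sqrt(2))


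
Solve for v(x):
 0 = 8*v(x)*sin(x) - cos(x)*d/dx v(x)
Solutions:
 v(x) = C1/cos(x)^8


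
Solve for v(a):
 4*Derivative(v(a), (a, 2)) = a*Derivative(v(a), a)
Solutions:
 v(a) = C1 + C2*erfi(sqrt(2)*a/4)


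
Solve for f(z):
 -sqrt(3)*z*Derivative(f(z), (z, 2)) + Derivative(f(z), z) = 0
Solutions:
 f(z) = C1 + C2*z^(sqrt(3)/3 + 1)


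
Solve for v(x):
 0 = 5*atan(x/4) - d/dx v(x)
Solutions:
 v(x) = C1 + 5*x*atan(x/4) - 10*log(x^2 + 16)


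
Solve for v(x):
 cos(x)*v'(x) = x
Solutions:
 v(x) = C1 + Integral(x/cos(x), x)


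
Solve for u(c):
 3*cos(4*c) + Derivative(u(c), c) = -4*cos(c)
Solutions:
 u(c) = C1 - 4*sin(c) - 3*sin(4*c)/4


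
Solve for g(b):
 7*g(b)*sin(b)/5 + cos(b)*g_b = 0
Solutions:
 g(b) = C1*cos(b)^(7/5)


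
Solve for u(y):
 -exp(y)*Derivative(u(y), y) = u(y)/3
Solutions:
 u(y) = C1*exp(exp(-y)/3)


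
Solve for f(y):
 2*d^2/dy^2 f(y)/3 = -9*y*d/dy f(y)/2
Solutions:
 f(y) = C1 + C2*erf(3*sqrt(6)*y/4)


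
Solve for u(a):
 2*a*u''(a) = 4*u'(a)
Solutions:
 u(a) = C1 + C2*a^3


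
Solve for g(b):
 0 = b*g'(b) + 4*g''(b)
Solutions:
 g(b) = C1 + C2*erf(sqrt(2)*b/4)


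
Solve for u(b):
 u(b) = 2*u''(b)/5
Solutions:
 u(b) = C1*exp(-sqrt(10)*b/2) + C2*exp(sqrt(10)*b/2)


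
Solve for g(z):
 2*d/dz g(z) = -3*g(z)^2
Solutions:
 g(z) = 2/(C1 + 3*z)


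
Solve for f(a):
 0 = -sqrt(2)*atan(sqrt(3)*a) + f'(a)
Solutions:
 f(a) = C1 + sqrt(2)*(a*atan(sqrt(3)*a) - sqrt(3)*log(3*a^2 + 1)/6)


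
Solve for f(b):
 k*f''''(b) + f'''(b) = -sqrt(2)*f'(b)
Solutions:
 f(b) = C1 + C2*exp(-b*((sqrt(((27*sqrt(2) + 2/k^2)^2 - 4/k^4)/k^2)/2 + 27*sqrt(2)/(2*k) + k^(-3))^(1/3) + 1/k + 1/(k^2*(sqrt(((27*sqrt(2) + 2/k^2)^2 - 4/k^4)/k^2)/2 + 27*sqrt(2)/(2*k) + k^(-3))^(1/3)))/3) + C3*exp(b*((sqrt(((27*sqrt(2) + 2/k^2)^2 - 4/k^4)/k^2)/2 + 27*sqrt(2)/(2*k) + k^(-3))^(1/3) - sqrt(3)*I*(sqrt(((27*sqrt(2) + 2/k^2)^2 - 4/k^4)/k^2)/2 + 27*sqrt(2)/(2*k) + k^(-3))^(1/3) - 2/k - 4/(k^2*(-1 + sqrt(3)*I)*(sqrt(((27*sqrt(2) + 2/k^2)^2 - 4/k^4)/k^2)/2 + 27*sqrt(2)/(2*k) + k^(-3))^(1/3)))/6) + C4*exp(b*((sqrt(((27*sqrt(2) + 2/k^2)^2 - 4/k^4)/k^2)/2 + 27*sqrt(2)/(2*k) + k^(-3))^(1/3) + sqrt(3)*I*(sqrt(((27*sqrt(2) + 2/k^2)^2 - 4/k^4)/k^2)/2 + 27*sqrt(2)/(2*k) + k^(-3))^(1/3) - 2/k + 4/(k^2*(1 + sqrt(3)*I)*(sqrt(((27*sqrt(2) + 2/k^2)^2 - 4/k^4)/k^2)/2 + 27*sqrt(2)/(2*k) + k^(-3))^(1/3)))/6)


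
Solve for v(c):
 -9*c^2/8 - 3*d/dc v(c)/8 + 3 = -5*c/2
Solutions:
 v(c) = C1 - c^3 + 10*c^2/3 + 8*c


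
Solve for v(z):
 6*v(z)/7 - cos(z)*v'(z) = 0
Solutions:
 v(z) = C1*(sin(z) + 1)^(3/7)/(sin(z) - 1)^(3/7)


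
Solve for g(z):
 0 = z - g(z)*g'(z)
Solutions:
 g(z) = -sqrt(C1 + z^2)
 g(z) = sqrt(C1 + z^2)


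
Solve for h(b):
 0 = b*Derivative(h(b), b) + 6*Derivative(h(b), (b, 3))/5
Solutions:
 h(b) = C1 + Integral(C2*airyai(-5^(1/3)*6^(2/3)*b/6) + C3*airybi(-5^(1/3)*6^(2/3)*b/6), b)


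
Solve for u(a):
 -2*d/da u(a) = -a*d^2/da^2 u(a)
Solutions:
 u(a) = C1 + C2*a^3


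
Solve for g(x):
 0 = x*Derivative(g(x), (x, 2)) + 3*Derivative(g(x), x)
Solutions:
 g(x) = C1 + C2/x^2


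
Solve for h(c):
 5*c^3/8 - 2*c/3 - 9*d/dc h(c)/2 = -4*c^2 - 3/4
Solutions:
 h(c) = C1 + 5*c^4/144 + 8*c^3/27 - 2*c^2/27 + c/6


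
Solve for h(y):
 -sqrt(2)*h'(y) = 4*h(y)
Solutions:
 h(y) = C1*exp(-2*sqrt(2)*y)


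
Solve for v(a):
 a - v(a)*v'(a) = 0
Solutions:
 v(a) = -sqrt(C1 + a^2)
 v(a) = sqrt(C1 + a^2)


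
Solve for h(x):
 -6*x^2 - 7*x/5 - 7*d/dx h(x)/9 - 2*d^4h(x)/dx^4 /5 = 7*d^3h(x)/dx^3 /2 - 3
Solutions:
 h(x) = C1 + C2*exp(x*(-70 + 35*35^(2/3)/(4*sqrt(7494) + 1273)^(1/3) + 35^(1/3)*(4*sqrt(7494) + 1273)^(1/3))/24)*sin(sqrt(3)*35^(1/3)*x*(-(4*sqrt(7494) + 1273)^(1/3) + 35*35^(1/3)/(4*sqrt(7494) + 1273)^(1/3))/24) + C3*exp(x*(-70 + 35*35^(2/3)/(4*sqrt(7494) + 1273)^(1/3) + 35^(1/3)*(4*sqrt(7494) + 1273)^(1/3))/24)*cos(sqrt(3)*35^(1/3)*x*(-(4*sqrt(7494) + 1273)^(1/3) + 35*35^(1/3)/(4*sqrt(7494) + 1273)^(1/3))/24) + C4*exp(-x*(35*35^(2/3)/(4*sqrt(7494) + 1273)^(1/3) + 35 + 35^(1/3)*(4*sqrt(7494) + 1273)^(1/3))/12) - 18*x^3/7 - 9*x^2/10 + 513*x/7


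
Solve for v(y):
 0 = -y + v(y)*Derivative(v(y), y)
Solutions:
 v(y) = -sqrt(C1 + y^2)
 v(y) = sqrt(C1 + y^2)


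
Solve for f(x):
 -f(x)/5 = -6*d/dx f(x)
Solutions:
 f(x) = C1*exp(x/30)


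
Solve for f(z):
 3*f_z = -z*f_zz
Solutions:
 f(z) = C1 + C2/z^2


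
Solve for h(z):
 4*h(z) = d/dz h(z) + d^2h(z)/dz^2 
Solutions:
 h(z) = C1*exp(z*(-1 + sqrt(17))/2) + C2*exp(-z*(1 + sqrt(17))/2)


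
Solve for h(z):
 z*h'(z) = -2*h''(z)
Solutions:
 h(z) = C1 + C2*erf(z/2)


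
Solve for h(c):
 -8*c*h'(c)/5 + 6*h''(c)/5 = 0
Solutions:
 h(c) = C1 + C2*erfi(sqrt(6)*c/3)


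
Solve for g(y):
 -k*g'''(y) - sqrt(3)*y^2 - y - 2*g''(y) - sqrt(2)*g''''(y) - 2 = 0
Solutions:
 g(y) = C1 + C2*y + C3*exp(sqrt(2)*y*(-k + sqrt(k^2 - 8*sqrt(2)))/4) + C4*exp(-sqrt(2)*y*(k + sqrt(k^2 - 8*sqrt(2)))/4) - sqrt(3)*y^4/24 + y^3*(sqrt(3)*k - 1)/12 + y^2*(-sqrt(3)*k^2 + k - 4 + 2*sqrt(6))/8


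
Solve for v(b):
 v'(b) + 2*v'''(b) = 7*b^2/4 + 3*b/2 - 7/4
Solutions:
 v(b) = C1 + C2*sin(sqrt(2)*b/2) + C3*cos(sqrt(2)*b/2) + 7*b^3/12 + 3*b^2/4 - 35*b/4


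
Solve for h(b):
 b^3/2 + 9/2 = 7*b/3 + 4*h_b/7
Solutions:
 h(b) = C1 + 7*b^4/32 - 49*b^2/24 + 63*b/8


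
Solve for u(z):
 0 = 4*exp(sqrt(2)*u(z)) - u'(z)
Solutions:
 u(z) = sqrt(2)*(2*log(-1/(C1 + 4*z)) - log(2))/4


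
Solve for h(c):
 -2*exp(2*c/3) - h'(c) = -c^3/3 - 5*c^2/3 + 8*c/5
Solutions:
 h(c) = C1 + c^4/12 + 5*c^3/9 - 4*c^2/5 - 3*exp(2*c/3)


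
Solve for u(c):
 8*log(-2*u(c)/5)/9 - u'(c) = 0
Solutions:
 -9*Integral(1/(log(-_y) - log(5) + log(2)), (_y, u(c)))/8 = C1 - c


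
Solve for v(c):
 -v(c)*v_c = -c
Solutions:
 v(c) = -sqrt(C1 + c^2)
 v(c) = sqrt(C1 + c^2)


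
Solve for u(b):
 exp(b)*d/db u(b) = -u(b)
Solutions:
 u(b) = C1*exp(exp(-b))


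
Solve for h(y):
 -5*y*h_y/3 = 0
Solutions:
 h(y) = C1


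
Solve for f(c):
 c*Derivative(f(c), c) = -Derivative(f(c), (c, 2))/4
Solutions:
 f(c) = C1 + C2*erf(sqrt(2)*c)


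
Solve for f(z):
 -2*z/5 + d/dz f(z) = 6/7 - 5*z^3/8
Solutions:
 f(z) = C1 - 5*z^4/32 + z^2/5 + 6*z/7


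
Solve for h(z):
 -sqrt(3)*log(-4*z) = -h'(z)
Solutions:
 h(z) = C1 + sqrt(3)*z*log(-z) + sqrt(3)*z*(-1 + 2*log(2))


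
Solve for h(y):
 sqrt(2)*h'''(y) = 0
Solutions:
 h(y) = C1 + C2*y + C3*y^2


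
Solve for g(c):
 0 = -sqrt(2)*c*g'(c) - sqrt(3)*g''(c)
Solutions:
 g(c) = C1 + C2*erf(6^(3/4)*c/6)


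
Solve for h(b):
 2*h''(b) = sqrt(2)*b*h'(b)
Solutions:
 h(b) = C1 + C2*erfi(2^(1/4)*b/2)


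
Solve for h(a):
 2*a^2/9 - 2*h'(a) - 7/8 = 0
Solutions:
 h(a) = C1 + a^3/27 - 7*a/16


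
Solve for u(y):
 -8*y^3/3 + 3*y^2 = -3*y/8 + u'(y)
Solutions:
 u(y) = C1 - 2*y^4/3 + y^3 + 3*y^2/16


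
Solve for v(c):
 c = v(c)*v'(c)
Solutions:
 v(c) = -sqrt(C1 + c^2)
 v(c) = sqrt(C1 + c^2)


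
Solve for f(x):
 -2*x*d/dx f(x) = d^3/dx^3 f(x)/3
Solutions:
 f(x) = C1 + Integral(C2*airyai(-6^(1/3)*x) + C3*airybi(-6^(1/3)*x), x)


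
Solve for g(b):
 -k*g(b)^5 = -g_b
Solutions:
 g(b) = -(-1/(C1 + 4*b*k))^(1/4)
 g(b) = (-1/(C1 + 4*b*k))^(1/4)
 g(b) = -I*(-1/(C1 + 4*b*k))^(1/4)
 g(b) = I*(-1/(C1 + 4*b*k))^(1/4)


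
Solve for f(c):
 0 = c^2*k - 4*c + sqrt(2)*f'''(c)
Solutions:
 f(c) = C1 + C2*c + C3*c^2 - sqrt(2)*c^5*k/120 + sqrt(2)*c^4/12


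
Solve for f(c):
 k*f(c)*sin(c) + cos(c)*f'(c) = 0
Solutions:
 f(c) = C1*exp(k*log(cos(c)))


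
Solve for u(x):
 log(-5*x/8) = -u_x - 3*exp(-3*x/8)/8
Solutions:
 u(x) = C1 - x*log(-x) + x*(-log(5) + 1 + 3*log(2)) + exp(-3*x/8)


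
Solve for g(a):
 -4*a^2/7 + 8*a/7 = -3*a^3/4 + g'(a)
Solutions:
 g(a) = C1 + 3*a^4/16 - 4*a^3/21 + 4*a^2/7


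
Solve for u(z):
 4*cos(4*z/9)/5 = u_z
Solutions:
 u(z) = C1 + 9*sin(4*z/9)/5


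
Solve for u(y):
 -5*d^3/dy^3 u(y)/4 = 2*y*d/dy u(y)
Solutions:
 u(y) = C1 + Integral(C2*airyai(-2*5^(2/3)*y/5) + C3*airybi(-2*5^(2/3)*y/5), y)


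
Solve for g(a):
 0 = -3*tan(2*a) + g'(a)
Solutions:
 g(a) = C1 - 3*log(cos(2*a))/2


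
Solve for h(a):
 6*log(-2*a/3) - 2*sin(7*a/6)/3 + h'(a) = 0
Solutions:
 h(a) = C1 - 6*a*log(-a) - 6*a*log(2) + 6*a + 6*a*log(3) - 4*cos(7*a/6)/7


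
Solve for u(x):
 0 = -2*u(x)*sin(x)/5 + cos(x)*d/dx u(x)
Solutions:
 u(x) = C1/cos(x)^(2/5)


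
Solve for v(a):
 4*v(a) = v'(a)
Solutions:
 v(a) = C1*exp(4*a)


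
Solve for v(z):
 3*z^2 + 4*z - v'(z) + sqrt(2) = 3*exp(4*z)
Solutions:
 v(z) = C1 + z^3 + 2*z^2 + sqrt(2)*z - 3*exp(4*z)/4


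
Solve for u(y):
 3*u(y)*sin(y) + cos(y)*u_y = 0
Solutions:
 u(y) = C1*cos(y)^3


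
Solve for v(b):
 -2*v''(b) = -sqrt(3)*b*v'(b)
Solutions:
 v(b) = C1 + C2*erfi(3^(1/4)*b/2)


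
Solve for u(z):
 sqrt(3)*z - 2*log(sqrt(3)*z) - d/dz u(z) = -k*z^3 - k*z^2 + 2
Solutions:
 u(z) = C1 + k*z^4/4 + k*z^3/3 + sqrt(3)*z^2/2 - 2*z*log(z) - z*log(3)


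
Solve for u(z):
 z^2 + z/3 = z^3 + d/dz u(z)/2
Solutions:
 u(z) = C1 - z^4/2 + 2*z^3/3 + z^2/3


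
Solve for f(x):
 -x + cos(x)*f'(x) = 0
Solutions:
 f(x) = C1 + Integral(x/cos(x), x)


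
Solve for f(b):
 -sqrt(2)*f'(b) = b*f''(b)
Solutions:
 f(b) = C1 + C2*b^(1 - sqrt(2))


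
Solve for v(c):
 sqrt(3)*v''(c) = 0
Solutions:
 v(c) = C1 + C2*c


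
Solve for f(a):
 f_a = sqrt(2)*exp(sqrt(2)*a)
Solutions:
 f(a) = C1 + exp(sqrt(2)*a)


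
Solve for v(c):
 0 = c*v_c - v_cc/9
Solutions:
 v(c) = C1 + C2*erfi(3*sqrt(2)*c/2)


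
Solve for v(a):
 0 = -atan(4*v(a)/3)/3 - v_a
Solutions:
 Integral(1/atan(4*_y/3), (_y, v(a))) = C1 - a/3


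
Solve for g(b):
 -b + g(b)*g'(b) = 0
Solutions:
 g(b) = -sqrt(C1 + b^2)
 g(b) = sqrt(C1 + b^2)


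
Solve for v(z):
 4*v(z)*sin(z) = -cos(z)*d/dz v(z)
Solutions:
 v(z) = C1*cos(z)^4


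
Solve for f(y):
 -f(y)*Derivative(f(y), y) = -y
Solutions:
 f(y) = -sqrt(C1 + y^2)
 f(y) = sqrt(C1 + y^2)


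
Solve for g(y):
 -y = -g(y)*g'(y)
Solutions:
 g(y) = -sqrt(C1 + y^2)
 g(y) = sqrt(C1 + y^2)


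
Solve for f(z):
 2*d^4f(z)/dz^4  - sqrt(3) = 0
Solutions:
 f(z) = C1 + C2*z + C3*z^2 + C4*z^3 + sqrt(3)*z^4/48


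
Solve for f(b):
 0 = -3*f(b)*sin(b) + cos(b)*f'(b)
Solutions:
 f(b) = C1/cos(b)^3


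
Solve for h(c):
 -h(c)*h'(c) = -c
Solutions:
 h(c) = -sqrt(C1 + c^2)
 h(c) = sqrt(C1 + c^2)


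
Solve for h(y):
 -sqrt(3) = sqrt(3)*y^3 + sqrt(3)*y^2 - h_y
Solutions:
 h(y) = C1 + sqrt(3)*y^4/4 + sqrt(3)*y^3/3 + sqrt(3)*y


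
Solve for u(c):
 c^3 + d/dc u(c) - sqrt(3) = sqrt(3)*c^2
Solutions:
 u(c) = C1 - c^4/4 + sqrt(3)*c^3/3 + sqrt(3)*c


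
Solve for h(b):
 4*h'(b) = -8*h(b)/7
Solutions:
 h(b) = C1*exp(-2*b/7)


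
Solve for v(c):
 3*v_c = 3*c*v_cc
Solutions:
 v(c) = C1 + C2*c^2


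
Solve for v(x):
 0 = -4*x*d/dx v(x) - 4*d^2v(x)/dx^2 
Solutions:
 v(x) = C1 + C2*erf(sqrt(2)*x/2)


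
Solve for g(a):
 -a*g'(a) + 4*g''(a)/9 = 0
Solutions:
 g(a) = C1 + C2*erfi(3*sqrt(2)*a/4)


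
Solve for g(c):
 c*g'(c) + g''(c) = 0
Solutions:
 g(c) = C1 + C2*erf(sqrt(2)*c/2)


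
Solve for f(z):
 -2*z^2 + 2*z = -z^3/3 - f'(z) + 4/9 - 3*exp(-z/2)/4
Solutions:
 f(z) = C1 - z^4/12 + 2*z^3/3 - z^2 + 4*z/9 + 3*exp(-z/2)/2


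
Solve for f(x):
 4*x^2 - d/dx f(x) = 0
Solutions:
 f(x) = C1 + 4*x^3/3


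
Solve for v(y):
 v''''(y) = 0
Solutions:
 v(y) = C1 + C2*y + C3*y^2 + C4*y^3


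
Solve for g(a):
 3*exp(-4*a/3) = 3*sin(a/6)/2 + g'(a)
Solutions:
 g(a) = C1 + 9*cos(a/6) - 9*exp(-4*a/3)/4


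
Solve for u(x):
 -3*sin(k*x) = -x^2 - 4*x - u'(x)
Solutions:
 u(x) = C1 - x^3/3 - 2*x^2 - 3*cos(k*x)/k


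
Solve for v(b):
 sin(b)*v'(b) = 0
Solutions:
 v(b) = C1


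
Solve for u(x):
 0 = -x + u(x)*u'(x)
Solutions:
 u(x) = -sqrt(C1 + x^2)
 u(x) = sqrt(C1 + x^2)


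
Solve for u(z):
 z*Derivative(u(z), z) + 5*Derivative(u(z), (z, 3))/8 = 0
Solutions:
 u(z) = C1 + Integral(C2*airyai(-2*5^(2/3)*z/5) + C3*airybi(-2*5^(2/3)*z/5), z)


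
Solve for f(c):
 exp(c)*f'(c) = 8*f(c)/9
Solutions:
 f(c) = C1*exp(-8*exp(-c)/9)


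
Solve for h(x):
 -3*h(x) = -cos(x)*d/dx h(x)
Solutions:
 h(x) = C1*(sin(x) + 1)^(3/2)/(sin(x) - 1)^(3/2)


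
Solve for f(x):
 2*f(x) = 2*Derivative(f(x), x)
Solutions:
 f(x) = C1*exp(x)


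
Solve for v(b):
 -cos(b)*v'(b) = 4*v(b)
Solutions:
 v(b) = C1*(sin(b)^2 - 2*sin(b) + 1)/(sin(b)^2 + 2*sin(b) + 1)


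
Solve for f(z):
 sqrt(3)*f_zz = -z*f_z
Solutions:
 f(z) = C1 + C2*erf(sqrt(2)*3^(3/4)*z/6)


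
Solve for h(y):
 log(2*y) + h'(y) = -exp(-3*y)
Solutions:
 h(y) = C1 - y*log(y) + y*(1 - log(2)) + exp(-3*y)/3


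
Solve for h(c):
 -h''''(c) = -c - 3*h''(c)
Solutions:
 h(c) = C1 + C2*c + C3*exp(-sqrt(3)*c) + C4*exp(sqrt(3)*c) - c^3/18


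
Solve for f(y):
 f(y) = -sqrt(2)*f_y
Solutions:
 f(y) = C1*exp(-sqrt(2)*y/2)


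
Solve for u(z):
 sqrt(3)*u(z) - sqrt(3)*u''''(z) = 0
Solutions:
 u(z) = C1*exp(-z) + C2*exp(z) + C3*sin(z) + C4*cos(z)


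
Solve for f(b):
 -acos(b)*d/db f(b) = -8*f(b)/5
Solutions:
 f(b) = C1*exp(8*Integral(1/acos(b), b)/5)


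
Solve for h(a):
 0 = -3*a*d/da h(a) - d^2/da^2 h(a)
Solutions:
 h(a) = C1 + C2*erf(sqrt(6)*a/2)


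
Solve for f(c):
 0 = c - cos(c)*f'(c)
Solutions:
 f(c) = C1 + Integral(c/cos(c), c)


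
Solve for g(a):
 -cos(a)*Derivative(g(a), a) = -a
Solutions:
 g(a) = C1 + Integral(a/cos(a), a)


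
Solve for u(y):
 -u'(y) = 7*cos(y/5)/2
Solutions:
 u(y) = C1 - 35*sin(y/5)/2


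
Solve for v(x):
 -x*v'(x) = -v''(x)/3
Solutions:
 v(x) = C1 + C2*erfi(sqrt(6)*x/2)


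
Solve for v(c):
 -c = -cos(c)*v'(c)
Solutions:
 v(c) = C1 + Integral(c/cos(c), c)


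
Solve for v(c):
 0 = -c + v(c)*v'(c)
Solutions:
 v(c) = -sqrt(C1 + c^2)
 v(c) = sqrt(C1 + c^2)


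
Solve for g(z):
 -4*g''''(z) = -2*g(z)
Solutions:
 g(z) = C1*exp(-2^(3/4)*z/2) + C2*exp(2^(3/4)*z/2) + C3*sin(2^(3/4)*z/2) + C4*cos(2^(3/4)*z/2)


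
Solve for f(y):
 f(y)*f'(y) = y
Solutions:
 f(y) = -sqrt(C1 + y^2)
 f(y) = sqrt(C1 + y^2)


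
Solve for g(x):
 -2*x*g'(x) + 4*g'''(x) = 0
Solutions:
 g(x) = C1 + Integral(C2*airyai(2^(2/3)*x/2) + C3*airybi(2^(2/3)*x/2), x)


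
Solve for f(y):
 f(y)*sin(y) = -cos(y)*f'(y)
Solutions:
 f(y) = C1*cos(y)


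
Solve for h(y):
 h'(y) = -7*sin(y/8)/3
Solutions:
 h(y) = C1 + 56*cos(y/8)/3


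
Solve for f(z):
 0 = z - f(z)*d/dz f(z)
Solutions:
 f(z) = -sqrt(C1 + z^2)
 f(z) = sqrt(C1 + z^2)


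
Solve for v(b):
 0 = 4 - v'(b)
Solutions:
 v(b) = C1 + 4*b


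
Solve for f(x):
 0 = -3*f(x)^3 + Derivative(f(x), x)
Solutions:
 f(x) = -sqrt(2)*sqrt(-1/(C1 + 3*x))/2
 f(x) = sqrt(2)*sqrt(-1/(C1 + 3*x))/2


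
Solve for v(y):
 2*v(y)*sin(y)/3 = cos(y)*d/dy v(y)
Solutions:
 v(y) = C1/cos(y)^(2/3)


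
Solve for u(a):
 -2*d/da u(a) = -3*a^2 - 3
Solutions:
 u(a) = C1 + a^3/2 + 3*a/2


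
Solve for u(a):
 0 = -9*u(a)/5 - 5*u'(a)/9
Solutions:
 u(a) = C1*exp(-81*a/25)


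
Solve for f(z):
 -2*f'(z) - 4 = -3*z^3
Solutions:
 f(z) = C1 + 3*z^4/8 - 2*z


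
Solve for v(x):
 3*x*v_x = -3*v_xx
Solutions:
 v(x) = C1 + C2*erf(sqrt(2)*x/2)


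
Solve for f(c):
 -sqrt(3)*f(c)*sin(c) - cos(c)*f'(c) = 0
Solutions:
 f(c) = C1*cos(c)^(sqrt(3))


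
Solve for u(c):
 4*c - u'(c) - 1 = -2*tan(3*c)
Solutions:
 u(c) = C1 + 2*c^2 - c - 2*log(cos(3*c))/3


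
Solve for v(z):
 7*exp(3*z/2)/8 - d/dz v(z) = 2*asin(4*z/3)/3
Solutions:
 v(z) = C1 - 2*z*asin(4*z/3)/3 - sqrt(9 - 16*z^2)/6 + 7*exp(3*z/2)/12


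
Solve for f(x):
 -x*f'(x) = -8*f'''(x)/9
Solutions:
 f(x) = C1 + Integral(C2*airyai(3^(2/3)*x/2) + C3*airybi(3^(2/3)*x/2), x)


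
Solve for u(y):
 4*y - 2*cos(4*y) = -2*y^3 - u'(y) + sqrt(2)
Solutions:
 u(y) = C1 - y^4/2 - 2*y^2 + sqrt(2)*y + sin(4*y)/2


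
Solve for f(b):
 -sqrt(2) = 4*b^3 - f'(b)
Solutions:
 f(b) = C1 + b^4 + sqrt(2)*b


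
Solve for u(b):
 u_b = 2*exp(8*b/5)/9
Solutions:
 u(b) = C1 + 5*exp(8*b/5)/36


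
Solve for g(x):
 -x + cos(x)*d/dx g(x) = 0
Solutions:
 g(x) = C1 + Integral(x/cos(x), x)


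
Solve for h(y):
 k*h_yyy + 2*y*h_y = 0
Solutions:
 h(y) = C1 + Integral(C2*airyai(2^(1/3)*y*(-1/k)^(1/3)) + C3*airybi(2^(1/3)*y*(-1/k)^(1/3)), y)


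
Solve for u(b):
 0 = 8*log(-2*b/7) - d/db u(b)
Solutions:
 u(b) = C1 + 8*b*log(-b) + 8*b*(-log(7) - 1 + log(2))


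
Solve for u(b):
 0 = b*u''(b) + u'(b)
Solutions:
 u(b) = C1 + C2*log(b)


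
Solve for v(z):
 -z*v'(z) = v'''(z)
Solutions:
 v(z) = C1 + Integral(C2*airyai(-z) + C3*airybi(-z), z)


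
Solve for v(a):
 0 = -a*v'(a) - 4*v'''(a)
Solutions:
 v(a) = C1 + Integral(C2*airyai(-2^(1/3)*a/2) + C3*airybi(-2^(1/3)*a/2), a)


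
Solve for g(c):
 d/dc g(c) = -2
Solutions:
 g(c) = C1 - 2*c


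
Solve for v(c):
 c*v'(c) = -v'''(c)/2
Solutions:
 v(c) = C1 + Integral(C2*airyai(-2^(1/3)*c) + C3*airybi(-2^(1/3)*c), c)


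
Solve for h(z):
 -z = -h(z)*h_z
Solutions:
 h(z) = -sqrt(C1 + z^2)
 h(z) = sqrt(C1 + z^2)


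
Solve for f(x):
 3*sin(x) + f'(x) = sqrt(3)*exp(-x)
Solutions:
 f(x) = C1 + 3*cos(x) - sqrt(3)*exp(-x)


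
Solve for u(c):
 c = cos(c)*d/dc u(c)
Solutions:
 u(c) = C1 + Integral(c/cos(c), c)


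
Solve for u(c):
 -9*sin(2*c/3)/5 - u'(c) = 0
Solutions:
 u(c) = C1 + 27*cos(2*c/3)/10


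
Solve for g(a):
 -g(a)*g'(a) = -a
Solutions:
 g(a) = -sqrt(C1 + a^2)
 g(a) = sqrt(C1 + a^2)


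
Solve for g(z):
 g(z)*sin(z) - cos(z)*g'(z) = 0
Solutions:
 g(z) = C1/cos(z)


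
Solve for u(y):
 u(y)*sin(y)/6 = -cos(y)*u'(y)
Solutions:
 u(y) = C1*cos(y)^(1/6)


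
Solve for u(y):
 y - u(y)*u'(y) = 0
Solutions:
 u(y) = -sqrt(C1 + y^2)
 u(y) = sqrt(C1 + y^2)


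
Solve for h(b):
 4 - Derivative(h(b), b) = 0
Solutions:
 h(b) = C1 + 4*b


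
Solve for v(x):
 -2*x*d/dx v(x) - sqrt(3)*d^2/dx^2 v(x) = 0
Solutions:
 v(x) = C1 + C2*erf(3^(3/4)*x/3)


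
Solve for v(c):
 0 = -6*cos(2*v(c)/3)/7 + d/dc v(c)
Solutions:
 -6*c/7 - 3*log(sin(2*v(c)/3) - 1)/4 + 3*log(sin(2*v(c)/3) + 1)/4 = C1


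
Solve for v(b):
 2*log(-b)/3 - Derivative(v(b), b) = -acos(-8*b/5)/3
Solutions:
 v(b) = C1 + 2*b*log(-b)/3 + b*acos(-8*b/5)/3 - 2*b/3 + sqrt(25 - 64*b^2)/24


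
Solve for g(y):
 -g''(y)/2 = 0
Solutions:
 g(y) = C1 + C2*y


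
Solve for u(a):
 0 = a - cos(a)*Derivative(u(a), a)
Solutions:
 u(a) = C1 + Integral(a/cos(a), a)


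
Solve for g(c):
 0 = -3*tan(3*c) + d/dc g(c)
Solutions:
 g(c) = C1 - log(cos(3*c))


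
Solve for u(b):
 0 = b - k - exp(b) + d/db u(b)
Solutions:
 u(b) = C1 - b^2/2 + b*k + exp(b)


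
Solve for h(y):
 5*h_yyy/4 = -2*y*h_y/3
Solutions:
 h(y) = C1 + Integral(C2*airyai(-2*15^(2/3)*y/15) + C3*airybi(-2*15^(2/3)*y/15), y)


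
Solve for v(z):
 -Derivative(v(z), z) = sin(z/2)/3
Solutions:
 v(z) = C1 + 2*cos(z/2)/3


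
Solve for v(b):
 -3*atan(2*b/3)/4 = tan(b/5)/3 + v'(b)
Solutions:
 v(b) = C1 - 3*b*atan(2*b/3)/4 + 9*log(4*b^2 + 9)/16 + 5*log(cos(b/5))/3


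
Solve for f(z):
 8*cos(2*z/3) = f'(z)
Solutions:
 f(z) = C1 + 12*sin(2*z/3)


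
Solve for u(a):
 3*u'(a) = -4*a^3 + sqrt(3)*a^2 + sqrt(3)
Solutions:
 u(a) = C1 - a^4/3 + sqrt(3)*a^3/9 + sqrt(3)*a/3


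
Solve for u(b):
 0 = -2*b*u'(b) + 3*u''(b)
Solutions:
 u(b) = C1 + C2*erfi(sqrt(3)*b/3)


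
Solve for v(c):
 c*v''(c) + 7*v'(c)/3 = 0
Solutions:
 v(c) = C1 + C2/c^(4/3)


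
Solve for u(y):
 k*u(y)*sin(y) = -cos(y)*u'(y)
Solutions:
 u(y) = C1*exp(k*log(cos(y)))


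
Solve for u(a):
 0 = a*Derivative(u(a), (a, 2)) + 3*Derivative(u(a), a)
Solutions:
 u(a) = C1 + C2/a^2


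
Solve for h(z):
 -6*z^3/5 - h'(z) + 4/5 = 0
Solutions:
 h(z) = C1 - 3*z^4/10 + 4*z/5


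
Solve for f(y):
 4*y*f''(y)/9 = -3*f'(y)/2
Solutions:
 f(y) = C1 + C2/y^(19/8)


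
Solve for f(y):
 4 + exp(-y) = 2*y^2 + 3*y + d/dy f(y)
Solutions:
 f(y) = C1 - 2*y^3/3 - 3*y^2/2 + 4*y - exp(-y)


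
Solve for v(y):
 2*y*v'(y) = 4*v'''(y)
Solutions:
 v(y) = C1 + Integral(C2*airyai(2^(2/3)*y/2) + C3*airybi(2^(2/3)*y/2), y)


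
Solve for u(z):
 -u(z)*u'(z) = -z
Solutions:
 u(z) = -sqrt(C1 + z^2)
 u(z) = sqrt(C1 + z^2)


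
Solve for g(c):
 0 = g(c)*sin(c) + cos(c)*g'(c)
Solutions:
 g(c) = C1*cos(c)


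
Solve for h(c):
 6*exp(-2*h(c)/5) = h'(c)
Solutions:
 h(c) = 5*log(-sqrt(C1 + 6*c)) - 5*log(5) + 5*log(10)/2
 h(c) = 5*log(C1 + 6*c)/2 - 5*log(5) + 5*log(10)/2


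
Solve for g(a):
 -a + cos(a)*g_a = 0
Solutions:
 g(a) = C1 + Integral(a/cos(a), a)


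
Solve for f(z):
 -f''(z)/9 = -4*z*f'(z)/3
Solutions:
 f(z) = C1 + C2*erfi(sqrt(6)*z)


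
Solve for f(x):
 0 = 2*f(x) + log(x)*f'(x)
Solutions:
 f(x) = C1*exp(-2*li(x))


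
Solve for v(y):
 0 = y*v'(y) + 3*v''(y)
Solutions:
 v(y) = C1 + C2*erf(sqrt(6)*y/6)


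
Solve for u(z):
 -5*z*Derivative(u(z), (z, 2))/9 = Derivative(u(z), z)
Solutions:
 u(z) = C1 + C2/z^(4/5)


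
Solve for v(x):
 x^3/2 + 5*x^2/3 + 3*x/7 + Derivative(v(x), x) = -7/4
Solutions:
 v(x) = C1 - x^4/8 - 5*x^3/9 - 3*x^2/14 - 7*x/4


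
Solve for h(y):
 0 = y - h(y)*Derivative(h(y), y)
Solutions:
 h(y) = -sqrt(C1 + y^2)
 h(y) = sqrt(C1 + y^2)


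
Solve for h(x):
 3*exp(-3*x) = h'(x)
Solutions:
 h(x) = C1 - exp(-3*x)


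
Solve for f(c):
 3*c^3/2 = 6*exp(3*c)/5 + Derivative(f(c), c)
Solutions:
 f(c) = C1 + 3*c^4/8 - 2*exp(3*c)/5


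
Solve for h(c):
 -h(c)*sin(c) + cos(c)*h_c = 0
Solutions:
 h(c) = C1/cos(c)


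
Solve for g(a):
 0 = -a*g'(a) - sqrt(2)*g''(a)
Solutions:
 g(a) = C1 + C2*erf(2^(1/4)*a/2)


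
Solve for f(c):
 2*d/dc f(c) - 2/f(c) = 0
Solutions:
 f(c) = -sqrt(C1 + 2*c)
 f(c) = sqrt(C1 + 2*c)


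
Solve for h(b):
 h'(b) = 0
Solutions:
 h(b) = C1


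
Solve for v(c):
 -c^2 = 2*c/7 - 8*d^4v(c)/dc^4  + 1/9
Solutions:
 v(c) = C1 + C2*c + C3*c^2 + C4*c^3 + c^6/2880 + c^5/3360 + c^4/1728


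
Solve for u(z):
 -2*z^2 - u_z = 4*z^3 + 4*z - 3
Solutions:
 u(z) = C1 - z^4 - 2*z^3/3 - 2*z^2 + 3*z


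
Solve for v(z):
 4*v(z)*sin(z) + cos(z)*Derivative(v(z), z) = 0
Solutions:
 v(z) = C1*cos(z)^4


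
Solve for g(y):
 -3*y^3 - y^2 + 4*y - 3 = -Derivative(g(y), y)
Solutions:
 g(y) = C1 + 3*y^4/4 + y^3/3 - 2*y^2 + 3*y


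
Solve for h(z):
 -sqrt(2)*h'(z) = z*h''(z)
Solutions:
 h(z) = C1 + C2*z^(1 - sqrt(2))


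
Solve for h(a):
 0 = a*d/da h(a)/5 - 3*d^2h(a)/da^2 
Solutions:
 h(a) = C1 + C2*erfi(sqrt(30)*a/30)


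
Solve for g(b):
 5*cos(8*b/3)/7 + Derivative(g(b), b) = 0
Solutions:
 g(b) = C1 - 15*sin(8*b/3)/56


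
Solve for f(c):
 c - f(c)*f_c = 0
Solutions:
 f(c) = -sqrt(C1 + c^2)
 f(c) = sqrt(C1 + c^2)


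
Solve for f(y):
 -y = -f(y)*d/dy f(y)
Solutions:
 f(y) = -sqrt(C1 + y^2)
 f(y) = sqrt(C1 + y^2)


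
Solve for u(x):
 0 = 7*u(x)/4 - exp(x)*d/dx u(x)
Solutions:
 u(x) = C1*exp(-7*exp(-x)/4)


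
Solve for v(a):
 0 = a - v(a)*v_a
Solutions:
 v(a) = -sqrt(C1 + a^2)
 v(a) = sqrt(C1 + a^2)


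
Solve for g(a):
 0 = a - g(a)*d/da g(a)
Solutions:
 g(a) = -sqrt(C1 + a^2)
 g(a) = sqrt(C1 + a^2)


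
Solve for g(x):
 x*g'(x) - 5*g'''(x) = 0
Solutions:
 g(x) = C1 + Integral(C2*airyai(5^(2/3)*x/5) + C3*airybi(5^(2/3)*x/5), x)


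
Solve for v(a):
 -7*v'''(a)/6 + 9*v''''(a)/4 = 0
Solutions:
 v(a) = C1 + C2*a + C3*a^2 + C4*exp(14*a/27)


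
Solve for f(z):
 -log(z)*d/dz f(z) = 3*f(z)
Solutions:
 f(z) = C1*exp(-3*li(z))


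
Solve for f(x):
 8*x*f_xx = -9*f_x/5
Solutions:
 f(x) = C1 + C2*x^(31/40)


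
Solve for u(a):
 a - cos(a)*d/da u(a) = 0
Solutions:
 u(a) = C1 + Integral(a/cos(a), a)


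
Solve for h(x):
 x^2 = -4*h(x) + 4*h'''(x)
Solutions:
 h(x) = C3*exp(x) - x^2/4 + (C1*sin(sqrt(3)*x/2) + C2*cos(sqrt(3)*x/2))*exp(-x/2)


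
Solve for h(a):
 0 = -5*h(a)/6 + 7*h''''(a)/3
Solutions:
 h(a) = C1*exp(-14^(3/4)*5^(1/4)*a/14) + C2*exp(14^(3/4)*5^(1/4)*a/14) + C3*sin(14^(3/4)*5^(1/4)*a/14) + C4*cos(14^(3/4)*5^(1/4)*a/14)


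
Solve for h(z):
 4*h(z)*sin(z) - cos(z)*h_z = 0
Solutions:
 h(z) = C1/cos(z)^4


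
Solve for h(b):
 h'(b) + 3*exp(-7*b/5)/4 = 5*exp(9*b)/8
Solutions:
 h(b) = C1 + 5*exp(9*b)/72 + 15*exp(-7*b/5)/28


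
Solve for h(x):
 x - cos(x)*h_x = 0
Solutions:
 h(x) = C1 + Integral(x/cos(x), x)
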